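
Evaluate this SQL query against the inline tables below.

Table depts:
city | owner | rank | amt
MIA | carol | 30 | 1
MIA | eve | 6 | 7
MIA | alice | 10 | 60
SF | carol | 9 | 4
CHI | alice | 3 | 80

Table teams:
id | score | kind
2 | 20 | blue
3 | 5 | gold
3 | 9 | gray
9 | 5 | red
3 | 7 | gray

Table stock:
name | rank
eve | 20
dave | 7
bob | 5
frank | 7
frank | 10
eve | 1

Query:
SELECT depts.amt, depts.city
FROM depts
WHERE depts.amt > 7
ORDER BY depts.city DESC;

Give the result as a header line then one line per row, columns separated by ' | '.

After WHERE (2 rows):
depts.city | depts.owner | depts.rank | depts.amt
MIA | alice | 10 | 60
CHI | alice | 3 | 80
After SELECT (2 rows):
depts.amt | depts.city
60 | MIA
80 | CHI
After ORDER BY (2 rows):
depts.amt | depts.city
60 | MIA
80 | CHI

== RESULT ==
depts.amt | depts.city
60 | MIA
80 | CHI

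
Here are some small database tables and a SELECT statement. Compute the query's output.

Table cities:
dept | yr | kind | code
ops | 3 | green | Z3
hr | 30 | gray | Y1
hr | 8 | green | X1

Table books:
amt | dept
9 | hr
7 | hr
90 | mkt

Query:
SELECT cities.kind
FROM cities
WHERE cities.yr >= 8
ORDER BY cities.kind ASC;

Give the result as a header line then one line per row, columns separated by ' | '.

== RESULT ==
cities.kind
gray
green

Derivation:
After WHERE (2 rows):
cities.dept | cities.yr | cities.kind | cities.code
hr | 30 | gray | Y1
hr | 8 | green | X1
After SELECT (2 rows):
cities.kind
gray
green
After ORDER BY (2 rows):
cities.kind
gray
green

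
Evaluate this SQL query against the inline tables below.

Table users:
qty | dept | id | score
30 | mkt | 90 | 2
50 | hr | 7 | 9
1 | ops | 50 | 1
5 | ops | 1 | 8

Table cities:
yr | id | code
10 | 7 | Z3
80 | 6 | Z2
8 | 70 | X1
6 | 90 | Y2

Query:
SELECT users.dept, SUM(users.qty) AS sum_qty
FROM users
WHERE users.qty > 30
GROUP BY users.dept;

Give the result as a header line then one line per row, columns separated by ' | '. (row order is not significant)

== RESULT ==
users.dept | sum_qty
hr | 50

Derivation:
After WHERE (1 rows):
users.qty | users.dept | users.id | users.score
50 | hr | 7 | 9
After GROUP BY (1 rows):
users.dept | sum_qty
hr | 50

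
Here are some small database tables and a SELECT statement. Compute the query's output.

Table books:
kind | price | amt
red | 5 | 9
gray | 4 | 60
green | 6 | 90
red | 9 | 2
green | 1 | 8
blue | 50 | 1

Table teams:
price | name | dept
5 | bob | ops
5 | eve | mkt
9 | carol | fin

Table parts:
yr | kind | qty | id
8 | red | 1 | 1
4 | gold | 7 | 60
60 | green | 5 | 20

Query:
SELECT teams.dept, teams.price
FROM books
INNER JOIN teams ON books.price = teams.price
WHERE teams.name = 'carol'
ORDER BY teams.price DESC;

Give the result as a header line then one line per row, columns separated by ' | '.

== RESULT ==
teams.dept | teams.price
fin | 9

Derivation:
After JOIN teams (3 rows):
books.kind | books.price | books.amt | teams.price | teams.name | teams.dept
red | 5 | 9 | 5 | bob | ops
red | 5 | 9 | 5 | eve | mkt
red | 9 | 2 | 9 | carol | fin
After WHERE (1 rows):
books.kind | books.price | books.amt | teams.price | teams.name | teams.dept
red | 9 | 2 | 9 | carol | fin
After SELECT (1 rows):
teams.dept | teams.price
fin | 9
After ORDER BY (1 rows):
teams.dept | teams.price
fin | 9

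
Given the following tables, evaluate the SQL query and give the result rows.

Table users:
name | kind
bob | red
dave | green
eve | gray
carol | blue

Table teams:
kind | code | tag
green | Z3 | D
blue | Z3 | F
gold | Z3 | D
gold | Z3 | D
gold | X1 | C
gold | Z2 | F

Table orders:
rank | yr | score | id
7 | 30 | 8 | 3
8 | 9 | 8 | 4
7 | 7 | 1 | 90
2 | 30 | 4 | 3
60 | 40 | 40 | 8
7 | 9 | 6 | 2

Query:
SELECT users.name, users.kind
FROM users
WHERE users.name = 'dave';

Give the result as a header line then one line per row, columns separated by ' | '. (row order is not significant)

== RESULT ==
users.name | users.kind
dave | green

Derivation:
After WHERE (1 rows):
users.name | users.kind
dave | green
After SELECT (1 rows):
users.name | users.kind
dave | green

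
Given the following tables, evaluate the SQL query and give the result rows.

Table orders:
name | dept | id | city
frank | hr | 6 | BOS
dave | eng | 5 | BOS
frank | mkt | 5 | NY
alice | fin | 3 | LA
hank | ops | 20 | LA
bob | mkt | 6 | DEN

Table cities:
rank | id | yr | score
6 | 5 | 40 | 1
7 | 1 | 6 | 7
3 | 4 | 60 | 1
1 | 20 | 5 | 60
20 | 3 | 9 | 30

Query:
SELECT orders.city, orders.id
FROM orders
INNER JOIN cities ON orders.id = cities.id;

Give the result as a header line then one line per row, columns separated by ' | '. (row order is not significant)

After JOIN cities (4 rows):
orders.name | orders.dept | orders.id | orders.city | cities.rank | cities.id | cities.yr | cities.score
dave | eng | 5 | BOS | 6 | 5 | 40 | 1
frank | mkt | 5 | NY | 6 | 5 | 40 | 1
alice | fin | 3 | LA | 20 | 3 | 9 | 30
hank | ops | 20 | LA | 1 | 20 | 5 | 60
After SELECT (4 rows):
orders.city | orders.id
BOS | 5
NY | 5
LA | 3
LA | 20

== RESULT ==
orders.city | orders.id
BOS | 5
NY | 5
LA | 3
LA | 20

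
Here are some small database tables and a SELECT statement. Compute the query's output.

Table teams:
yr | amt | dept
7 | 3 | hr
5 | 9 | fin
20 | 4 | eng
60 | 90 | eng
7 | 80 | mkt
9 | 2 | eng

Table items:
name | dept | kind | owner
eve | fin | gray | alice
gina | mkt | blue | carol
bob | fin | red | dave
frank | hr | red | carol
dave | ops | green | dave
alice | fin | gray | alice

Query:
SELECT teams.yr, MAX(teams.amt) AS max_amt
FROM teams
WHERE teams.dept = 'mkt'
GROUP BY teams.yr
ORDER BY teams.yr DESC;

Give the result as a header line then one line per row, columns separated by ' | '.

After WHERE (1 rows):
teams.yr | teams.amt | teams.dept
7 | 80 | mkt
After GROUP BY (1 rows):
teams.yr | max_amt
7 | 80
After ORDER BY (1 rows):
teams.yr | max_amt
7 | 80

== RESULT ==
teams.yr | max_amt
7 | 80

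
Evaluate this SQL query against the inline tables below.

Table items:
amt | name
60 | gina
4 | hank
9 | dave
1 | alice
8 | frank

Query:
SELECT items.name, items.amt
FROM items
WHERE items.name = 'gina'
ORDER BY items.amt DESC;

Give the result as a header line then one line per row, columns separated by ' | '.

After WHERE (1 rows):
items.amt | items.name
60 | gina
After SELECT (1 rows):
items.name | items.amt
gina | 60
After ORDER BY (1 rows):
items.name | items.amt
gina | 60

== RESULT ==
items.name | items.amt
gina | 60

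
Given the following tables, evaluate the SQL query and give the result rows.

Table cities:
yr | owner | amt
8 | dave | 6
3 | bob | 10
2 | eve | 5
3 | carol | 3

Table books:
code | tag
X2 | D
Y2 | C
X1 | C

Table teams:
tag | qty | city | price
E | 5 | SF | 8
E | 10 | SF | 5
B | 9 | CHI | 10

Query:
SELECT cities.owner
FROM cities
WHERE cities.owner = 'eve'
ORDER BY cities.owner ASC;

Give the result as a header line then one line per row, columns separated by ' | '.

After WHERE (1 rows):
cities.yr | cities.owner | cities.amt
2 | eve | 5
After SELECT (1 rows):
cities.owner
eve
After ORDER BY (1 rows):
cities.owner
eve

== RESULT ==
cities.owner
eve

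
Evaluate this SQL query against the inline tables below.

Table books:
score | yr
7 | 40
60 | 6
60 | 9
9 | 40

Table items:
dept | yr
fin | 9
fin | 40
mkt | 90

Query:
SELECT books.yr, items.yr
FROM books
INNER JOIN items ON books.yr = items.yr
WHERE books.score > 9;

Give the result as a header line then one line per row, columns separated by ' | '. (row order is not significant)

After JOIN items (3 rows):
books.score | books.yr | items.dept | items.yr
7 | 40 | fin | 40
60 | 9 | fin | 9
9 | 40 | fin | 40
After WHERE (1 rows):
books.score | books.yr | items.dept | items.yr
60 | 9 | fin | 9
After SELECT (1 rows):
books.yr | items.yr
9 | 9

== RESULT ==
books.yr | items.yr
9 | 9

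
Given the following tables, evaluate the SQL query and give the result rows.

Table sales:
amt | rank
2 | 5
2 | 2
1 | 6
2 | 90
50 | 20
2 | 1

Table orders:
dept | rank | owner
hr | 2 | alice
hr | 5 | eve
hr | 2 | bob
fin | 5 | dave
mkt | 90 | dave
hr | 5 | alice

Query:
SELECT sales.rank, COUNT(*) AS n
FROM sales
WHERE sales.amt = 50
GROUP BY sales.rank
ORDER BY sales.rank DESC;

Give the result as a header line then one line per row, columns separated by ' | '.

== RESULT ==
sales.rank | n
20 | 1

Derivation:
After WHERE (1 rows):
sales.amt | sales.rank
50 | 20
After GROUP BY (1 rows):
sales.rank | n
20 | 1
After ORDER BY (1 rows):
sales.rank | n
20 | 1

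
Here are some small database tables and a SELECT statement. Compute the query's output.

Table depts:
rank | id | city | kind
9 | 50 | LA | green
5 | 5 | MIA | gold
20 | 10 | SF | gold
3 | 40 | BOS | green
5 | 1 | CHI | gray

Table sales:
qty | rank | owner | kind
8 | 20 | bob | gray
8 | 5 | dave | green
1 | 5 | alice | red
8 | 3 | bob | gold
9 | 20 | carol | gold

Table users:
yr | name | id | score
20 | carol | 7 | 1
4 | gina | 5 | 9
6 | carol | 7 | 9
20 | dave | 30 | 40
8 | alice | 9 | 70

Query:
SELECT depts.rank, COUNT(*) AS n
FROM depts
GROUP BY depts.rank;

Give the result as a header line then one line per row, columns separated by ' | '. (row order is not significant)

== RESULT ==
depts.rank | n
9 | 1
5 | 2
20 | 1
3 | 1

Derivation:
After GROUP BY (4 rows):
depts.rank | n
9 | 1
5 | 2
20 | 1
3 | 1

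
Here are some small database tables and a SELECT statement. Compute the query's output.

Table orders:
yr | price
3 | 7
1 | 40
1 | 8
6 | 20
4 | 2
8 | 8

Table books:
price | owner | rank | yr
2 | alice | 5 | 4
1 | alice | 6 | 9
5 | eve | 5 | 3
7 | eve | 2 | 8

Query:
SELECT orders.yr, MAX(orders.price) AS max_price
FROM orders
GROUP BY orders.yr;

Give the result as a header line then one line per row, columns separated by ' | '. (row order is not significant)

After GROUP BY (5 rows):
orders.yr | max_price
3 | 7
1 | 40
6 | 20
4 | 2
8 | 8

== RESULT ==
orders.yr | max_price
3 | 7
1 | 40
6 | 20
4 | 2
8 | 8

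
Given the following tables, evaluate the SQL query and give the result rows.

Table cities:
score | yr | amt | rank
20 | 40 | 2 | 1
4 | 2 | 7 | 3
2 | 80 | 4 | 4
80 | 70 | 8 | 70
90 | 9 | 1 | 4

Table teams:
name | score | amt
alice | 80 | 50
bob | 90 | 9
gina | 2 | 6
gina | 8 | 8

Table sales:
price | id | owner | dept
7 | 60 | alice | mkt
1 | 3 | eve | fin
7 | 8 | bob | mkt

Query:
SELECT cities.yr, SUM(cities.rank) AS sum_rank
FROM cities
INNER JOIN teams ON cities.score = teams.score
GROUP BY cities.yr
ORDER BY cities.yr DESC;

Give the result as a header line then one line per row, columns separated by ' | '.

== RESULT ==
cities.yr | sum_rank
80 | 4
70 | 70
9 | 4

Derivation:
After JOIN teams (3 rows):
cities.score | cities.yr | cities.amt | cities.rank | teams.name | teams.score | teams.amt
2 | 80 | 4 | 4 | gina | 2 | 6
80 | 70 | 8 | 70 | alice | 80 | 50
90 | 9 | 1 | 4 | bob | 90 | 9
After GROUP BY (3 rows):
cities.yr | sum_rank
80 | 4
70 | 70
9 | 4
After ORDER BY (3 rows):
cities.yr | sum_rank
80 | 4
70 | 70
9 | 4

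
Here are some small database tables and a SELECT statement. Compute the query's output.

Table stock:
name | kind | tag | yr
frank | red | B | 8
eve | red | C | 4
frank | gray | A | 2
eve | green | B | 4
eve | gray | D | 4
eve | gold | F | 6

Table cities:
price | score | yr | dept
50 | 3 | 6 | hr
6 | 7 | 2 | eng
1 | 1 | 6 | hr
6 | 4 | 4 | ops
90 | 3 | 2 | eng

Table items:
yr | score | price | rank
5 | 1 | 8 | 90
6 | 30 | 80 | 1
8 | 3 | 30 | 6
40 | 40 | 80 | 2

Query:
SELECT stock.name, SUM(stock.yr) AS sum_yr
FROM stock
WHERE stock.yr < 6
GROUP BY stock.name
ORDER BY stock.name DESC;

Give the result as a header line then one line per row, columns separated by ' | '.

After WHERE (4 rows):
stock.name | stock.kind | stock.tag | stock.yr
eve | red | C | 4
frank | gray | A | 2
eve | green | B | 4
eve | gray | D | 4
After GROUP BY (2 rows):
stock.name | sum_yr
eve | 12
frank | 2
After ORDER BY (2 rows):
stock.name | sum_yr
frank | 2
eve | 12

== RESULT ==
stock.name | sum_yr
frank | 2
eve | 12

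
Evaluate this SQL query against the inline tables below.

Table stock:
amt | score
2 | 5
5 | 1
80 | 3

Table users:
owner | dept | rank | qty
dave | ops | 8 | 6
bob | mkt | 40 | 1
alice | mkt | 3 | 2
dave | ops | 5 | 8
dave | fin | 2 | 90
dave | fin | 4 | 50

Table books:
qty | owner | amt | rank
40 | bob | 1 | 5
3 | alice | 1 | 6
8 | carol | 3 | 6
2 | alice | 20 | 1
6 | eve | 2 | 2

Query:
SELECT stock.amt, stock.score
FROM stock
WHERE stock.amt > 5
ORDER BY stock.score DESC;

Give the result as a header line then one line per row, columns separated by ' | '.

== RESULT ==
stock.amt | stock.score
80 | 3

Derivation:
After WHERE (1 rows):
stock.amt | stock.score
80 | 3
After SELECT (1 rows):
stock.amt | stock.score
80 | 3
After ORDER BY (1 rows):
stock.amt | stock.score
80 | 3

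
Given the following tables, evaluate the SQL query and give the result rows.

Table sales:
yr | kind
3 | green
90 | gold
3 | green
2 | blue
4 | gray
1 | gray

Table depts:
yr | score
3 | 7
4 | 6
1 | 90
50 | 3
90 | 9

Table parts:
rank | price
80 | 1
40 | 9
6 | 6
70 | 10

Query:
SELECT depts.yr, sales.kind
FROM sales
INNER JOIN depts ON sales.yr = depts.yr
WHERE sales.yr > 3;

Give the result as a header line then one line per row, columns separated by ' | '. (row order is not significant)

After JOIN depts (5 rows):
sales.yr | sales.kind | depts.yr | depts.score
3 | green | 3 | 7
90 | gold | 90 | 9
3 | green | 3 | 7
4 | gray | 4 | 6
1 | gray | 1 | 90
After WHERE (2 rows):
sales.yr | sales.kind | depts.yr | depts.score
90 | gold | 90 | 9
4 | gray | 4 | 6
After SELECT (2 rows):
depts.yr | sales.kind
90 | gold
4 | gray

== RESULT ==
depts.yr | sales.kind
90 | gold
4 | gray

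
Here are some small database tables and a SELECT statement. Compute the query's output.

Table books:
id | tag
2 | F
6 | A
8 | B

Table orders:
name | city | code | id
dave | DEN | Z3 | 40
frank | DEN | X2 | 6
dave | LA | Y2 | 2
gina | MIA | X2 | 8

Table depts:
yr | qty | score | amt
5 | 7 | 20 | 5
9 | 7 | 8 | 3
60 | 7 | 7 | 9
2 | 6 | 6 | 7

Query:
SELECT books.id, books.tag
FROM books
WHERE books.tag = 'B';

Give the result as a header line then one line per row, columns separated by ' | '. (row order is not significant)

== RESULT ==
books.id | books.tag
8 | B

Derivation:
After WHERE (1 rows):
books.id | books.tag
8 | B
After SELECT (1 rows):
books.id | books.tag
8 | B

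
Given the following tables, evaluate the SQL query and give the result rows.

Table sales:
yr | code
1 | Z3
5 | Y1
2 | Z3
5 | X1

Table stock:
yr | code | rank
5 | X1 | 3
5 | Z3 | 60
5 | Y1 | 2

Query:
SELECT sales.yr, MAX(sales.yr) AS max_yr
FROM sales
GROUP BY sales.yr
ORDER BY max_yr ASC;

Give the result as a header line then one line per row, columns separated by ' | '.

== RESULT ==
sales.yr | max_yr
1 | 1
2 | 2
5 | 5

Derivation:
After GROUP BY (3 rows):
sales.yr | max_yr
1 | 1
5 | 5
2 | 2
After ORDER BY (3 rows):
sales.yr | max_yr
1 | 1
2 | 2
5 | 5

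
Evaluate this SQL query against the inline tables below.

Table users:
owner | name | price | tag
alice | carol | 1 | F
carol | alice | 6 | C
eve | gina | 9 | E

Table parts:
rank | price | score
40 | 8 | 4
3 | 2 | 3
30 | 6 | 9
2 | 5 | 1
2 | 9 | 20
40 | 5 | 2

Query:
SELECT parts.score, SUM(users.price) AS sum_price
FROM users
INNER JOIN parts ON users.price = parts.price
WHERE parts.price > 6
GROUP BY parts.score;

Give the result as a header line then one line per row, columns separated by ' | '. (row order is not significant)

== RESULT ==
parts.score | sum_price
20 | 9

Derivation:
After JOIN parts (2 rows):
users.owner | users.name | users.price | users.tag | parts.rank | parts.price | parts.score
carol | alice | 6 | C | 30 | 6 | 9
eve | gina | 9 | E | 2 | 9 | 20
After WHERE (1 rows):
users.owner | users.name | users.price | users.tag | parts.rank | parts.price | parts.score
eve | gina | 9 | E | 2 | 9 | 20
After GROUP BY (1 rows):
parts.score | sum_price
20 | 9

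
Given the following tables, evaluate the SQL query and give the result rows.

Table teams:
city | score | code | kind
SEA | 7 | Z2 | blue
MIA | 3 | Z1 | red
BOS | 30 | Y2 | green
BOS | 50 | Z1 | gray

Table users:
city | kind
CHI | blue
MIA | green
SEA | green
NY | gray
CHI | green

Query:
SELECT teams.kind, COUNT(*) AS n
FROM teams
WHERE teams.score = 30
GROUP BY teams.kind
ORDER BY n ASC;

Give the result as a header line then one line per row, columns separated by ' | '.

== RESULT ==
teams.kind | n
green | 1

Derivation:
After WHERE (1 rows):
teams.city | teams.score | teams.code | teams.kind
BOS | 30 | Y2 | green
After GROUP BY (1 rows):
teams.kind | n
green | 1
After ORDER BY (1 rows):
teams.kind | n
green | 1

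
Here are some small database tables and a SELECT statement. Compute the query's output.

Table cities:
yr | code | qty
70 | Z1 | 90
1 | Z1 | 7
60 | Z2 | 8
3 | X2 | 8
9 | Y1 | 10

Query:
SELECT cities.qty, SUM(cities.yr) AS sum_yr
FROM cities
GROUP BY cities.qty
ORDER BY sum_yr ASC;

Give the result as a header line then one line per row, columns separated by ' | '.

== RESULT ==
cities.qty | sum_yr
7 | 1
10 | 9
8 | 63
90 | 70

Derivation:
After GROUP BY (4 rows):
cities.qty | sum_yr
90 | 70
7 | 1
8 | 63
10 | 9
After ORDER BY (4 rows):
cities.qty | sum_yr
7 | 1
10 | 9
8 | 63
90 | 70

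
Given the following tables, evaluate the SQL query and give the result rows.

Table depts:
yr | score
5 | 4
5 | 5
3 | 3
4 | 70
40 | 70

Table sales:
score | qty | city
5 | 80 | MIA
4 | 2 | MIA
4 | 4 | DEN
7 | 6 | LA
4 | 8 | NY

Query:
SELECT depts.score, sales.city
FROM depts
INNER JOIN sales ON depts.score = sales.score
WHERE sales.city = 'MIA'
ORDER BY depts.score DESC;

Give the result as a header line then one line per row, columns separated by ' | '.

== RESULT ==
depts.score | sales.city
5 | MIA
4 | MIA

Derivation:
After JOIN sales (4 rows):
depts.yr | depts.score | sales.score | sales.qty | sales.city
5 | 4 | 4 | 2 | MIA
5 | 4 | 4 | 4 | DEN
5 | 4 | 4 | 8 | NY
5 | 5 | 5 | 80 | MIA
After WHERE (2 rows):
depts.yr | depts.score | sales.score | sales.qty | sales.city
5 | 4 | 4 | 2 | MIA
5 | 5 | 5 | 80 | MIA
After SELECT (2 rows):
depts.score | sales.city
4 | MIA
5 | MIA
After ORDER BY (2 rows):
depts.score | sales.city
5 | MIA
4 | MIA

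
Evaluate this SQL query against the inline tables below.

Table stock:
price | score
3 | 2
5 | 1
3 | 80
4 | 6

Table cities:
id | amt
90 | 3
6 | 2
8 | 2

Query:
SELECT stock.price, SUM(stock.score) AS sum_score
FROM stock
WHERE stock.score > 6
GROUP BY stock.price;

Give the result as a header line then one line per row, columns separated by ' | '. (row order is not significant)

After WHERE (1 rows):
stock.price | stock.score
3 | 80
After GROUP BY (1 rows):
stock.price | sum_score
3 | 80

== RESULT ==
stock.price | sum_score
3 | 80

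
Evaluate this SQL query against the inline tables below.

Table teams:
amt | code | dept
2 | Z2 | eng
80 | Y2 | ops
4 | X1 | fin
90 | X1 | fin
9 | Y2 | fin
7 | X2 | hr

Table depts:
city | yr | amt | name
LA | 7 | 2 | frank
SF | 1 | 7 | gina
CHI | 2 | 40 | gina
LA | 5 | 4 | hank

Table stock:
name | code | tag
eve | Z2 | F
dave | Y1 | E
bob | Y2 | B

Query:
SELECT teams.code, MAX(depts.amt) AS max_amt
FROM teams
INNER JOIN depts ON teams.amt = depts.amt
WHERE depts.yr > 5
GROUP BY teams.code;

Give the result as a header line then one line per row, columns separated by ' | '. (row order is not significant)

== RESULT ==
teams.code | max_amt
Z2 | 2

Derivation:
After JOIN depts (3 rows):
teams.amt | teams.code | teams.dept | depts.city | depts.yr | depts.amt | depts.name
2 | Z2 | eng | LA | 7 | 2 | frank
4 | X1 | fin | LA | 5 | 4 | hank
7 | X2 | hr | SF | 1 | 7 | gina
After WHERE (1 rows):
teams.amt | teams.code | teams.dept | depts.city | depts.yr | depts.amt | depts.name
2 | Z2 | eng | LA | 7 | 2 | frank
After GROUP BY (1 rows):
teams.code | max_amt
Z2 | 2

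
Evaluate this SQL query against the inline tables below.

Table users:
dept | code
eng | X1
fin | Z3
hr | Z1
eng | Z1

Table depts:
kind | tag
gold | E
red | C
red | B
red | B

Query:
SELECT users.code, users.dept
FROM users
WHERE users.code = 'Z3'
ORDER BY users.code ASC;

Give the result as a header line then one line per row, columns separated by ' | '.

== RESULT ==
users.code | users.dept
Z3 | fin

Derivation:
After WHERE (1 rows):
users.dept | users.code
fin | Z3
After SELECT (1 rows):
users.code | users.dept
Z3 | fin
After ORDER BY (1 rows):
users.code | users.dept
Z3 | fin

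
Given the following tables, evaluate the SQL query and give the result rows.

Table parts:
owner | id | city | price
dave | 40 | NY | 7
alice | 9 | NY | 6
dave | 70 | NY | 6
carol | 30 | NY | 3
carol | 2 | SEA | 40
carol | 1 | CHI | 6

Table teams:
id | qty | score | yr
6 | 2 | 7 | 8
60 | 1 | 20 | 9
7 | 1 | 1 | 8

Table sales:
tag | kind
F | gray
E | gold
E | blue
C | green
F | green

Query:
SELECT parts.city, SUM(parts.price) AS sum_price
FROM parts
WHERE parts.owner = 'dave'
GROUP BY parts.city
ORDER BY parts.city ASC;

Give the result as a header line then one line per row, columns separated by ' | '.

== RESULT ==
parts.city | sum_price
NY | 13

Derivation:
After WHERE (2 rows):
parts.owner | parts.id | parts.city | parts.price
dave | 40 | NY | 7
dave | 70 | NY | 6
After GROUP BY (1 rows):
parts.city | sum_price
NY | 13
After ORDER BY (1 rows):
parts.city | sum_price
NY | 13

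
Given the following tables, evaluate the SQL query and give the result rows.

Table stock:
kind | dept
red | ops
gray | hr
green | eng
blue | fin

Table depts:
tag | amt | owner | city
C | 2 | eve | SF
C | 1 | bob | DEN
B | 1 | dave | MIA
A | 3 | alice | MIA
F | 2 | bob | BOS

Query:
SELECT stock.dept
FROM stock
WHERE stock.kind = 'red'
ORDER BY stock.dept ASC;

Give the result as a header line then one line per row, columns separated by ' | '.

After WHERE (1 rows):
stock.kind | stock.dept
red | ops
After SELECT (1 rows):
stock.dept
ops
After ORDER BY (1 rows):
stock.dept
ops

== RESULT ==
stock.dept
ops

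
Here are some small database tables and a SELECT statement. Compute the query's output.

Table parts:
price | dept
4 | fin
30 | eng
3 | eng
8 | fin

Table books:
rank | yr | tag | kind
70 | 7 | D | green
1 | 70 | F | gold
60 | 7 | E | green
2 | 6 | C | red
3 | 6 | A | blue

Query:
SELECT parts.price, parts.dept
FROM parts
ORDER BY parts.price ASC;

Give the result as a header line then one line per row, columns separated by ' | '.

After SELECT (4 rows):
parts.price | parts.dept
4 | fin
30 | eng
3 | eng
8 | fin
After ORDER BY (4 rows):
parts.price | parts.dept
3 | eng
4 | fin
8 | fin
30 | eng

== RESULT ==
parts.price | parts.dept
3 | eng
4 | fin
8 | fin
30 | eng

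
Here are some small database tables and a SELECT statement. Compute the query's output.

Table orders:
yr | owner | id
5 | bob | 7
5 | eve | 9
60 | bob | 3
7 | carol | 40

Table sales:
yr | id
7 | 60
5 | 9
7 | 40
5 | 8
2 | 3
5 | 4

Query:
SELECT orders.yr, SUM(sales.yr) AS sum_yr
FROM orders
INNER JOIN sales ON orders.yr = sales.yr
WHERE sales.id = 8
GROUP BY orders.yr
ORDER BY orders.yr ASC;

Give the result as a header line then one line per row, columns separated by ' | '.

After JOIN sales (8 rows):
orders.yr | orders.owner | orders.id | sales.yr | sales.id
5 | bob | 7 | 5 | 9
5 | bob | 7 | 5 | 8
5 | bob | 7 | 5 | 4
5 | eve | 9 | 5 | 9
5 | eve | 9 | 5 | 8
5 | eve | 9 | 5 | 4
7 | carol | 40 | 7 | 60
7 | carol | 40 | 7 | 40
After WHERE (2 rows):
orders.yr | orders.owner | orders.id | sales.yr | sales.id
5 | bob | 7 | 5 | 8
5 | eve | 9 | 5 | 8
After GROUP BY (1 rows):
orders.yr | sum_yr
5 | 10
After ORDER BY (1 rows):
orders.yr | sum_yr
5 | 10

== RESULT ==
orders.yr | sum_yr
5 | 10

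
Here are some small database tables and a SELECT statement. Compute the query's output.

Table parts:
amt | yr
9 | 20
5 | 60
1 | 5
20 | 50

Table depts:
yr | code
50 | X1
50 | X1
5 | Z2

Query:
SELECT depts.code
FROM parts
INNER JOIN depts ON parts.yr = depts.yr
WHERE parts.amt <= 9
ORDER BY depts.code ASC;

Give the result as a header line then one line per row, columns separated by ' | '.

After JOIN depts (3 rows):
parts.amt | parts.yr | depts.yr | depts.code
1 | 5 | 5 | Z2
20 | 50 | 50 | X1
20 | 50 | 50 | X1
After WHERE (1 rows):
parts.amt | parts.yr | depts.yr | depts.code
1 | 5 | 5 | Z2
After SELECT (1 rows):
depts.code
Z2
After ORDER BY (1 rows):
depts.code
Z2

== RESULT ==
depts.code
Z2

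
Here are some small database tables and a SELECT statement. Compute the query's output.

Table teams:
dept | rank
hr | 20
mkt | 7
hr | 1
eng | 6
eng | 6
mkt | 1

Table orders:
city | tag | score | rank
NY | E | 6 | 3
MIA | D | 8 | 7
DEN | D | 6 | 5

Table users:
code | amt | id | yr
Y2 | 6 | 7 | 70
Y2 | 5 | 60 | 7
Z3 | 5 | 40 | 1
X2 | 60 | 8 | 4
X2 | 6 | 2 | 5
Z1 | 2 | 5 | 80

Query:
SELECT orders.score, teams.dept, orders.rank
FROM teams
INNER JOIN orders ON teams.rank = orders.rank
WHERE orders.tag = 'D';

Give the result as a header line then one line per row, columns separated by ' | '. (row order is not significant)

== RESULT ==
orders.score | teams.dept | orders.rank
8 | mkt | 7

Derivation:
After JOIN orders (1 rows):
teams.dept | teams.rank | orders.city | orders.tag | orders.score | orders.rank
mkt | 7 | MIA | D | 8 | 7
After WHERE (1 rows):
teams.dept | teams.rank | orders.city | orders.tag | orders.score | orders.rank
mkt | 7 | MIA | D | 8 | 7
After SELECT (1 rows):
orders.score | teams.dept | orders.rank
8 | mkt | 7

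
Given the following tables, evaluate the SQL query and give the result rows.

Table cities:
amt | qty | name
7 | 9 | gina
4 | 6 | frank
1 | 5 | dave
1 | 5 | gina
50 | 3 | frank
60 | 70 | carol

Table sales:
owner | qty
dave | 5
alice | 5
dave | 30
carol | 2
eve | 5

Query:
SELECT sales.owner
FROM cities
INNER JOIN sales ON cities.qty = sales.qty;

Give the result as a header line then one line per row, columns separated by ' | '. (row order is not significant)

== RESULT ==
sales.owner
dave
alice
eve
dave
alice
eve

Derivation:
After JOIN sales (6 rows):
cities.amt | cities.qty | cities.name | sales.owner | sales.qty
1 | 5 | dave | dave | 5
1 | 5 | dave | alice | 5
1 | 5 | dave | eve | 5
1 | 5 | gina | dave | 5
1 | 5 | gina | alice | 5
1 | 5 | gina | eve | 5
After SELECT (6 rows):
sales.owner
dave
alice
eve
dave
alice
eve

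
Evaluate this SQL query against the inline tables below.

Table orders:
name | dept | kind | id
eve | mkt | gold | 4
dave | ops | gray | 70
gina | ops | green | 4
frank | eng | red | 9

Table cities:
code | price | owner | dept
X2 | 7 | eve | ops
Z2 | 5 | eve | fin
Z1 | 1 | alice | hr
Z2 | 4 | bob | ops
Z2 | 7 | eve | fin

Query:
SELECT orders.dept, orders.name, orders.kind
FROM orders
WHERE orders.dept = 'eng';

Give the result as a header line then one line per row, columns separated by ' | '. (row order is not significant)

After WHERE (1 rows):
orders.name | orders.dept | orders.kind | orders.id
frank | eng | red | 9
After SELECT (1 rows):
orders.dept | orders.name | orders.kind
eng | frank | red

== RESULT ==
orders.dept | orders.name | orders.kind
eng | frank | red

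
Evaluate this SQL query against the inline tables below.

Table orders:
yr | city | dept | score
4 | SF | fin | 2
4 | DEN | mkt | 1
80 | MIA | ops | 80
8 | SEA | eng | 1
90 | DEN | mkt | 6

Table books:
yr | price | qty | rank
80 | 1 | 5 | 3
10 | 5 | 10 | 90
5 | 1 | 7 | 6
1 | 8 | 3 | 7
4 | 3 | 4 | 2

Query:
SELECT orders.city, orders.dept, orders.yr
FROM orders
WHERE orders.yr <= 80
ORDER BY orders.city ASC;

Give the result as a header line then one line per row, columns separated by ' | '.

After WHERE (4 rows):
orders.yr | orders.city | orders.dept | orders.score
4 | SF | fin | 2
4 | DEN | mkt | 1
80 | MIA | ops | 80
8 | SEA | eng | 1
After SELECT (4 rows):
orders.city | orders.dept | orders.yr
SF | fin | 4
DEN | mkt | 4
MIA | ops | 80
SEA | eng | 8
After ORDER BY (4 rows):
orders.city | orders.dept | orders.yr
DEN | mkt | 4
MIA | ops | 80
SEA | eng | 8
SF | fin | 4

== RESULT ==
orders.city | orders.dept | orders.yr
DEN | mkt | 4
MIA | ops | 80
SEA | eng | 8
SF | fin | 4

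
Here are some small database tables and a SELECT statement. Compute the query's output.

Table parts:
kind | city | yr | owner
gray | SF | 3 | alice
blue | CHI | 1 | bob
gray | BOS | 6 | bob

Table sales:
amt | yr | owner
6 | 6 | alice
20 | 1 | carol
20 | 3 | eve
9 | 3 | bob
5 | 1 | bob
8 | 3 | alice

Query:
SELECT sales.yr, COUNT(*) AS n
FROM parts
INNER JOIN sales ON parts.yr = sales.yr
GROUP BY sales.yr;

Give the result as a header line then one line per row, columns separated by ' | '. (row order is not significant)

== RESULT ==
sales.yr | n
3 | 3
1 | 2
6 | 1

Derivation:
After JOIN sales (6 rows):
parts.kind | parts.city | parts.yr | parts.owner | sales.amt | sales.yr | sales.owner
gray | SF | 3 | alice | 20 | 3 | eve
gray | SF | 3 | alice | 9 | 3 | bob
gray | SF | 3 | alice | 8 | 3 | alice
blue | CHI | 1 | bob | 20 | 1 | carol
blue | CHI | 1 | bob | 5 | 1 | bob
gray | BOS | 6 | bob | 6 | 6 | alice
After GROUP BY (3 rows):
sales.yr | n
3 | 3
1 | 2
6 | 1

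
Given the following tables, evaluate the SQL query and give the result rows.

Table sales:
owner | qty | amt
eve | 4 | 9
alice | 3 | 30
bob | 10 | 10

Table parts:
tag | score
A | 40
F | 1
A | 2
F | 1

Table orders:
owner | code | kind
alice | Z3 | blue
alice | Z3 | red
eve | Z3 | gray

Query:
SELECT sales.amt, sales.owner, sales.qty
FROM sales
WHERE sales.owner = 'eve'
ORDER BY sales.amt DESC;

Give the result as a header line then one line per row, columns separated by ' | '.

After WHERE (1 rows):
sales.owner | sales.qty | sales.amt
eve | 4 | 9
After SELECT (1 rows):
sales.amt | sales.owner | sales.qty
9 | eve | 4
After ORDER BY (1 rows):
sales.amt | sales.owner | sales.qty
9 | eve | 4

== RESULT ==
sales.amt | sales.owner | sales.qty
9 | eve | 4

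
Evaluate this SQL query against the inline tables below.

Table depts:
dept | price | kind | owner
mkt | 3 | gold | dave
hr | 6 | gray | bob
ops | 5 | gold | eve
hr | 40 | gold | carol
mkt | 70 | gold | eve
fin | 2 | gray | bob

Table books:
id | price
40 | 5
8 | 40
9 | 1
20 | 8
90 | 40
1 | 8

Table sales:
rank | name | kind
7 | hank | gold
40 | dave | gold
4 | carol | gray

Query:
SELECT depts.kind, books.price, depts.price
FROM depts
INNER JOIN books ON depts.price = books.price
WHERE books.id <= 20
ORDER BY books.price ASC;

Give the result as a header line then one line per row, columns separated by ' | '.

== RESULT ==
depts.kind | books.price | depts.price
gold | 40 | 40

Derivation:
After JOIN books (3 rows):
depts.dept | depts.price | depts.kind | depts.owner | books.id | books.price
ops | 5 | gold | eve | 40 | 5
hr | 40 | gold | carol | 8 | 40
hr | 40 | gold | carol | 90 | 40
After WHERE (1 rows):
depts.dept | depts.price | depts.kind | depts.owner | books.id | books.price
hr | 40 | gold | carol | 8 | 40
After SELECT (1 rows):
depts.kind | books.price | depts.price
gold | 40 | 40
After ORDER BY (1 rows):
depts.kind | books.price | depts.price
gold | 40 | 40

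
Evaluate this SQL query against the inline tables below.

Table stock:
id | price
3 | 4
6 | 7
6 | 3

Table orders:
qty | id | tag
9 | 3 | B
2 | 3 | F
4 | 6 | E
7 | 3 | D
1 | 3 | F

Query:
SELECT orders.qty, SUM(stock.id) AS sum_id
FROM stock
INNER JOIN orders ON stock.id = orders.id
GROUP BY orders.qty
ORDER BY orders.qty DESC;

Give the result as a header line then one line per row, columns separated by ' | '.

== RESULT ==
orders.qty | sum_id
9 | 3
7 | 3
4 | 12
2 | 3
1 | 3

Derivation:
After JOIN orders (6 rows):
stock.id | stock.price | orders.qty | orders.id | orders.tag
3 | 4 | 9 | 3 | B
3 | 4 | 2 | 3 | F
3 | 4 | 7 | 3 | D
3 | 4 | 1 | 3 | F
6 | 7 | 4 | 6 | E
6 | 3 | 4 | 6 | E
After GROUP BY (5 rows):
orders.qty | sum_id
9 | 3
2 | 3
7 | 3
1 | 3
4 | 12
After ORDER BY (5 rows):
orders.qty | sum_id
9 | 3
7 | 3
4 | 12
2 | 3
1 | 3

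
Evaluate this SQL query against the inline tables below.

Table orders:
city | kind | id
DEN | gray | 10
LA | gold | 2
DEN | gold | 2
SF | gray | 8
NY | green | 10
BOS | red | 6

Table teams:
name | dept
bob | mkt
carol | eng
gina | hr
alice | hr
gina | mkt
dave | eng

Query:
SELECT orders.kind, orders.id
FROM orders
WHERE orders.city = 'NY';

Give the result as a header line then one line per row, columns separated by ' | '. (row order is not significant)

== RESULT ==
orders.kind | orders.id
green | 10

Derivation:
After WHERE (1 rows):
orders.city | orders.kind | orders.id
NY | green | 10
After SELECT (1 rows):
orders.kind | orders.id
green | 10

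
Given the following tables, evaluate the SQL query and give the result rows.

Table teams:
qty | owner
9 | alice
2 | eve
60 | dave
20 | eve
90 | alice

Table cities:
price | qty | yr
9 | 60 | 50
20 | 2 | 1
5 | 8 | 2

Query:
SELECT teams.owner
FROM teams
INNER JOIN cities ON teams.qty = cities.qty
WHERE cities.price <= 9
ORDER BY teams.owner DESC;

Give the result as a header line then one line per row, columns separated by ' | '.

After JOIN cities (2 rows):
teams.qty | teams.owner | cities.price | cities.qty | cities.yr
2 | eve | 20 | 2 | 1
60 | dave | 9 | 60 | 50
After WHERE (1 rows):
teams.qty | teams.owner | cities.price | cities.qty | cities.yr
60 | dave | 9 | 60 | 50
After SELECT (1 rows):
teams.owner
dave
After ORDER BY (1 rows):
teams.owner
dave

== RESULT ==
teams.owner
dave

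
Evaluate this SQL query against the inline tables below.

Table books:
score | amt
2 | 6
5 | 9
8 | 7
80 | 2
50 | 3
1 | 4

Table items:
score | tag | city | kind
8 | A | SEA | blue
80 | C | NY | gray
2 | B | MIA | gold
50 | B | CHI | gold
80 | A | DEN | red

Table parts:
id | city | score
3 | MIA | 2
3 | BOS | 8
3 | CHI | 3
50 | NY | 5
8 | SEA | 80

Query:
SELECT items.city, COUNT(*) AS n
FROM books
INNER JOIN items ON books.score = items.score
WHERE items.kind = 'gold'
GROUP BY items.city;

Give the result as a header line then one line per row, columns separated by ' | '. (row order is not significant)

After JOIN items (5 rows):
books.score | books.amt | items.score | items.tag | items.city | items.kind
2 | 6 | 2 | B | MIA | gold
8 | 7 | 8 | A | SEA | blue
80 | 2 | 80 | C | NY | gray
80 | 2 | 80 | A | DEN | red
50 | 3 | 50 | B | CHI | gold
After WHERE (2 rows):
books.score | books.amt | items.score | items.tag | items.city | items.kind
2 | 6 | 2 | B | MIA | gold
50 | 3 | 50 | B | CHI | gold
After GROUP BY (2 rows):
items.city | n
MIA | 1
CHI | 1

== RESULT ==
items.city | n
MIA | 1
CHI | 1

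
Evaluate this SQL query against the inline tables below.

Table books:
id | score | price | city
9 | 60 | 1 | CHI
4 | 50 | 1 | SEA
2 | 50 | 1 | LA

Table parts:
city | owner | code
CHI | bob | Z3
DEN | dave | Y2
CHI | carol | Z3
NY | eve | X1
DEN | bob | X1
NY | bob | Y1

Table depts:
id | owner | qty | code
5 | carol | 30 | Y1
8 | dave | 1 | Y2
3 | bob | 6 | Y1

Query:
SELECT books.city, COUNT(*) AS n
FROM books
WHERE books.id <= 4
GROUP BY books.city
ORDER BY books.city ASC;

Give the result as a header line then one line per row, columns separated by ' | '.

== RESULT ==
books.city | n
LA | 1
SEA | 1

Derivation:
After WHERE (2 rows):
books.id | books.score | books.price | books.city
4 | 50 | 1 | SEA
2 | 50 | 1 | LA
After GROUP BY (2 rows):
books.city | n
SEA | 1
LA | 1
After ORDER BY (2 rows):
books.city | n
LA | 1
SEA | 1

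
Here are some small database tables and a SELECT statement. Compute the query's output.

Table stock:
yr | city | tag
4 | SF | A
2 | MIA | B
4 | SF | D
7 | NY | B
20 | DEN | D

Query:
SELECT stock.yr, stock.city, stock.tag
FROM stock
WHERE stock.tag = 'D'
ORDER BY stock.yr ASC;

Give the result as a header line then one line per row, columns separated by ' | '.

After WHERE (2 rows):
stock.yr | stock.city | stock.tag
4 | SF | D
20 | DEN | D
After SELECT (2 rows):
stock.yr | stock.city | stock.tag
4 | SF | D
20 | DEN | D
After ORDER BY (2 rows):
stock.yr | stock.city | stock.tag
4 | SF | D
20 | DEN | D

== RESULT ==
stock.yr | stock.city | stock.tag
4 | SF | D
20 | DEN | D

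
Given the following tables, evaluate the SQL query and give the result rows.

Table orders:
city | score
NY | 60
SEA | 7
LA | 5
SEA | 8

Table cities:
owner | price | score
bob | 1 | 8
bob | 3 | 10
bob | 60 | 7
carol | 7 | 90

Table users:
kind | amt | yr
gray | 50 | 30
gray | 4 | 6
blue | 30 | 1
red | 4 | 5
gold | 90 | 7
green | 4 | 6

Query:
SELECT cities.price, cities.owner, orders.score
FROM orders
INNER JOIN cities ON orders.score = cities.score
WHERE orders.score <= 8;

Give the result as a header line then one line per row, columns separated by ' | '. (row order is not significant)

== RESULT ==
cities.price | cities.owner | orders.score
60 | bob | 7
1 | bob | 8

Derivation:
After JOIN cities (2 rows):
orders.city | orders.score | cities.owner | cities.price | cities.score
SEA | 7 | bob | 60 | 7
SEA | 8 | bob | 1 | 8
After WHERE (2 rows):
orders.city | orders.score | cities.owner | cities.price | cities.score
SEA | 7 | bob | 60 | 7
SEA | 8 | bob | 1 | 8
After SELECT (2 rows):
cities.price | cities.owner | orders.score
60 | bob | 7
1 | bob | 8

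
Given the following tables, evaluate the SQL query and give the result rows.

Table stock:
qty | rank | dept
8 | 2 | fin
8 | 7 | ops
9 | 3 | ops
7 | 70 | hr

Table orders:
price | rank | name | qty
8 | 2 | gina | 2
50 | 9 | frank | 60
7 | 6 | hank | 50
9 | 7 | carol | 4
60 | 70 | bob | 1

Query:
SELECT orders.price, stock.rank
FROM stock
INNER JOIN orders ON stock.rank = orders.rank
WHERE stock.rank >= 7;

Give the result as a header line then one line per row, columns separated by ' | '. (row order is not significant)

== RESULT ==
orders.price | stock.rank
9 | 7
60 | 70

Derivation:
After JOIN orders (3 rows):
stock.qty | stock.rank | stock.dept | orders.price | orders.rank | orders.name | orders.qty
8 | 2 | fin | 8 | 2 | gina | 2
8 | 7 | ops | 9 | 7 | carol | 4
7 | 70 | hr | 60 | 70 | bob | 1
After WHERE (2 rows):
stock.qty | stock.rank | stock.dept | orders.price | orders.rank | orders.name | orders.qty
8 | 7 | ops | 9 | 7 | carol | 4
7 | 70 | hr | 60 | 70 | bob | 1
After SELECT (2 rows):
orders.price | stock.rank
9 | 7
60 | 70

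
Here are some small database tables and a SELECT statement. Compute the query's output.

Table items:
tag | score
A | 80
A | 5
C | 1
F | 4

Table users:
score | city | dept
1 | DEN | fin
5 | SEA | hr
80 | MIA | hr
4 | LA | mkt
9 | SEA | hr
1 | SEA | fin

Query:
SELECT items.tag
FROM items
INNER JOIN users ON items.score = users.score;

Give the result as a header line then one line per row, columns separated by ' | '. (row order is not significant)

== RESULT ==
items.tag
A
A
C
C
F

Derivation:
After JOIN users (5 rows):
items.tag | items.score | users.score | users.city | users.dept
A | 80 | 80 | MIA | hr
A | 5 | 5 | SEA | hr
C | 1 | 1 | DEN | fin
C | 1 | 1 | SEA | fin
F | 4 | 4 | LA | mkt
After SELECT (5 rows):
items.tag
A
A
C
C
F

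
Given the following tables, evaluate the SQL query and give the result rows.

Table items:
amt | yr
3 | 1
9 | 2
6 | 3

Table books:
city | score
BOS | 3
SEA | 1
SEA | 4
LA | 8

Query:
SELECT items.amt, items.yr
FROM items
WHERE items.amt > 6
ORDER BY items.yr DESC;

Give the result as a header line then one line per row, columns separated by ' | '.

After WHERE (1 rows):
items.amt | items.yr
9 | 2
After SELECT (1 rows):
items.amt | items.yr
9 | 2
After ORDER BY (1 rows):
items.amt | items.yr
9 | 2

== RESULT ==
items.amt | items.yr
9 | 2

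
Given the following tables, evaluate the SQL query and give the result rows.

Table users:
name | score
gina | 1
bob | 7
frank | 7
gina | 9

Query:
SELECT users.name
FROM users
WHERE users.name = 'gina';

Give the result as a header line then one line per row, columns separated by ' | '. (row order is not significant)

== RESULT ==
users.name
gina
gina

Derivation:
After WHERE (2 rows):
users.name | users.score
gina | 1
gina | 9
After SELECT (2 rows):
users.name
gina
gina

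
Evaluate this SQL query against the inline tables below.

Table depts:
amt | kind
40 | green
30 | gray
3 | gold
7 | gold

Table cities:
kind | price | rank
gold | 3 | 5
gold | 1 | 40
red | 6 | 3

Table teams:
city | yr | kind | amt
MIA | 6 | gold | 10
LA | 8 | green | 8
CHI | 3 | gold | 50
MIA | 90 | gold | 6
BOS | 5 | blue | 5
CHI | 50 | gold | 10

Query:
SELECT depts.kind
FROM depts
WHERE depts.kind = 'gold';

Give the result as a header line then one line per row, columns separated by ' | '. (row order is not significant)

== RESULT ==
depts.kind
gold
gold

Derivation:
After WHERE (2 rows):
depts.amt | depts.kind
3 | gold
7 | gold
After SELECT (2 rows):
depts.kind
gold
gold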